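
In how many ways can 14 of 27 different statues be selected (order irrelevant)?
C(27,14) = 27!/(14!×13!) = 20058300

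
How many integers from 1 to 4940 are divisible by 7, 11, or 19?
⌊4940/7⌋+⌊4940/11⌋+⌊4940/19⌋ - ⌊4940/77⌋-⌊4940/133⌋-⌊4940/209⌋ + ⌊4940/1463⌋ = 705+449+260 - 64-37-23 + 3 = 1293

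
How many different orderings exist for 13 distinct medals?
13! = 6227020800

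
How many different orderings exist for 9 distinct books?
9! = 362880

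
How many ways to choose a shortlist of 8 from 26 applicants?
C(26,8) = 26!/(8!×18!) = 1562275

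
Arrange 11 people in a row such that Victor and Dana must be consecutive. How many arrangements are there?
Treat the 2 as one block: (11-2+1)! × 2! = 3628800 × 2 = 7257600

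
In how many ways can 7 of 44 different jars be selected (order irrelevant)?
C(44,7) = 44!/(7!×37!) = 38320568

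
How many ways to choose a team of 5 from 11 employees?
C(11,5) = 11!/(5!×6!) = 462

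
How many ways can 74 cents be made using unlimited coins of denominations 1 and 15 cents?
Coefficient of x^74 in 1/(1-x^1) · 1/(1-x^15). Use j coins of 15 for j = 0..⌊74/15⌋ = 4, the rest in 1s: 4 + 1 = 5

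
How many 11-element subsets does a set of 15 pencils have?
C(15,11) = 15!/(11!×4!) = 1365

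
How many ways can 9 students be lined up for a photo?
9! = 362880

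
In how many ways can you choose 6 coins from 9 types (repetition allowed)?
C(6+9-1, 9-1) = C(14, 8) = 3003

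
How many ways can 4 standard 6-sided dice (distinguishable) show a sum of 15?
Coefficient of x^15 in (x + x² + ... + x^6)^4. By inclusion-exclusion on dice exceeding 6: Σ_j (-1)^j C(4,j)·C(15-1-6j, 3) = C(4,0)·C(14,3) - C(4,1)·C(8,3) = 1·364 - 4·56 = 140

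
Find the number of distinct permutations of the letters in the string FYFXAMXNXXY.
11! / (4! × 2! × 1! × 1! × 1! × 2!) = 415800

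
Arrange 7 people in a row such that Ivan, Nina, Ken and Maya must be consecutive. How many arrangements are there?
Treat the 4 as one block: (7-4+1)! × 4! = 24 × 24 = 576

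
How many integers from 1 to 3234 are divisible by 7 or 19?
⌊3234/7⌋ + ⌊3234/19⌋ - ⌊3234/133⌋ = 462 + 170 - 24 = 608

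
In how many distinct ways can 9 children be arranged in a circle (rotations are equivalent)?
Circular: fix one position, arrange the rest. (9-1)! = 40320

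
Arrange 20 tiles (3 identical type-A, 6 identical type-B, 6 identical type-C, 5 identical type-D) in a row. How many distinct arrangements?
20! / (3! × 6! × 6! × 5!) = 6518191680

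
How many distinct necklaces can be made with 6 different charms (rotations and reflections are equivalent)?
(6-1)!/2 = 120/2 = 60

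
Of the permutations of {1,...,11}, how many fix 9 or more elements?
Exactly j fixed points: C(11,j)·!(11-j); sum over j ≥ 9 (derangement numbers via !m = (m-1)·(!(m-1) + !(m-2)): !0..!2 = 1, 0, 1). Σ_{j=9}^{11} C(11,j)·!(11-j) = C(11,9)·!2 + C(11,10)·!1 + C(11,11)·!0 = 55·1 + 11·0 + 1·1 = 56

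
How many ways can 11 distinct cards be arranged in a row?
11! = 39916800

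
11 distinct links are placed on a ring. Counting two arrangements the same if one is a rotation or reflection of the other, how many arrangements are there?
(11-1)!/2 = 3628800/2 = 1814400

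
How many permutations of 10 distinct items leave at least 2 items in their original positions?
Exactly j fixed points: C(10,j)·!(10-j); sum over j ≥ 2 (derangement numbers via !m = (m-1)·(!(m-1) + !(m-2)): !0..!8 = 1, 0, 1, 2, 9, 44, 265, 1854, 14833). Σ_{j=2}^{10} C(10,j)·!(10-j) = C(10,2)·!8 + C(10,3)·!7 + C(10,4)·!6 + C(10,5)·!5 + C(10,6)·!4 + C(10,7)·!3 + C(10,8)·!2 + C(10,9)·!1 + C(10,10)·!0 = 45·14833 + 120·1854 + 210·265 + 252·44 + 210·9 + 120·2 + 45·1 + 10·0 + 1·1 = 958879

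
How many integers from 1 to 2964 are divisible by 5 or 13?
⌊2964/5⌋ + ⌊2964/13⌋ - ⌊2964/65⌋ = 592 + 228 - 45 = 775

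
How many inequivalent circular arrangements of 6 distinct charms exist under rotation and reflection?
(6-1)!/2 = 120/2 = 60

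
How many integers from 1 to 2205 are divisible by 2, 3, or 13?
⌊2205/2⌋+⌊2205/3⌋+⌊2205/13⌋ - ⌊2205/6⌋-⌊2205/26⌋-⌊2205/39⌋ + ⌊2205/78⌋ = 1102+735+169 - 367-84-56 + 28 = 1527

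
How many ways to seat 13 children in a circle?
Circular: fix one position, arrange the rest. (13-1)! = 479001600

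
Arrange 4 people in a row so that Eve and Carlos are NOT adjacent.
Total - adjacent = 4! - (4-1)!×2 = 24 - 12 = 12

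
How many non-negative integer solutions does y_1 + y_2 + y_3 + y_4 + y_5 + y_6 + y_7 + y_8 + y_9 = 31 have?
C(31+9-1, 9-1) = C(39, 8) = 61523748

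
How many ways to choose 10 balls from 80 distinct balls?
C(80,10) = 80!/(10!×70!) = 1646492110120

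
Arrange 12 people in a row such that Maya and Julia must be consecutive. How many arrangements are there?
Treat the 2 as one block: (12-2+1)! × 2! = 39916800 × 2 = 79833600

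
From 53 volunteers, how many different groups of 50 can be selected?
C(53,50) = 53!/(50!×3!) = 23426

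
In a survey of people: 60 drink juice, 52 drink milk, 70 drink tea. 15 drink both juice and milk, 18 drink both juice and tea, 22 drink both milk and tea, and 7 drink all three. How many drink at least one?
|A∪B∪C| = 60+52+70-15-18-22+7 = 134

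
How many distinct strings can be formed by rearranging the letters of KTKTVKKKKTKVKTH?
15! / (4! × 2! × 1! × 8!) = 675675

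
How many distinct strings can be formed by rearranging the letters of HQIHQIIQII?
10! / (3! × 2! × 5!) = 2520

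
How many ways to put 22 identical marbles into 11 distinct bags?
C(22+11-1, 11-1) = C(32, 10) = 64512240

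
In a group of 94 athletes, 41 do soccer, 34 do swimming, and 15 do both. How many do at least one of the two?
|A∪B| = |A| + |B| - |A∩B| = 41 + 34 - 15 = 60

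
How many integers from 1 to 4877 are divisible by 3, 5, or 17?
⌊4877/3⌋+⌊4877/5⌋+⌊4877/17⌋ - ⌊4877/15⌋-⌊4877/51⌋-⌊4877/85⌋ + ⌊4877/255⌋ = 1625+975+286 - 325-95-57 + 19 = 2428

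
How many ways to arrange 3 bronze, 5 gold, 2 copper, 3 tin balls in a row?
13! / (3! × 5! × 2! × 3!) = 720720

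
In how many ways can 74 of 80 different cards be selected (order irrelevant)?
C(80,74) = 80!/(74!×6!) = 300500200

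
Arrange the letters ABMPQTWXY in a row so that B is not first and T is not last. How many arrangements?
By inclusion-exclusion: 9! - 2×(9-1)! + (9-2)! = 362880 - 80640 + 5040 = 287280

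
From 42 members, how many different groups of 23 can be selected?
C(42,23) = 42!/(23!×19!) = 446775310800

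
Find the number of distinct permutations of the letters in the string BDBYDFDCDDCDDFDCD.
17! / (3! × 9! × 2! × 2! × 1!) = 40840800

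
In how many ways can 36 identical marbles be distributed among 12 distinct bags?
C(36+12-1, 12-1) = C(47, 11) = 17417133617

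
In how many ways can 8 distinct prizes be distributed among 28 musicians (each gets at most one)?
P(28,8) = 28!/(28-8)! = 125318793600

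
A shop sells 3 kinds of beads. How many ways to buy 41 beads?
C(41+3-1, 3-1) = C(43, 2) = 903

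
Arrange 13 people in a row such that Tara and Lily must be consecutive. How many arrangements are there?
Treat the 2 as one block: (13-2+1)! × 2! = 479001600 × 2 = 958003200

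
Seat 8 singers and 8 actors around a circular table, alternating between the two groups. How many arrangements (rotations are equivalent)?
Fix one of the singers: (8-1)! ways for the remaining singers, × 8! ways for the actors = 5040 × 40320 = 203212800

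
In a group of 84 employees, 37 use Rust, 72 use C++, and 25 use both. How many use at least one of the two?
|A∪B| = |A| + |B| - |A∩B| = 37 + 72 - 25 = 84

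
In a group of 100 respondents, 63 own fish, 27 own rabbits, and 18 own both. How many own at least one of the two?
|A∪B| = |A| + |B| - |A∩B| = 63 + 27 - 18 = 72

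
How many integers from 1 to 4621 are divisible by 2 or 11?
⌊4621/2⌋ + ⌊4621/11⌋ - ⌊4621/22⌋ = 2310 + 420 - 210 = 2520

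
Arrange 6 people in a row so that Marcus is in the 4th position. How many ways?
Fix one position: (6-1)! = 120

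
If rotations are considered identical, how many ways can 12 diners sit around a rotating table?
Circular: fix one position, arrange the rest. (12-1)! = 39916800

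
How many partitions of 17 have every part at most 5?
Let r_j(i) = number of partitions of i into parts ≤ j, for i = 0..17. r_1(i) = 1 for all i; r_j(i) = r_{j-1}(i) + r_j(i-j). Rows j = 2..5: ≤2: 1 1 2 2 3 3 4 4 5 5 6 6 7 7 8 8 9 9; ≤3: 1 1 2 3 4 5 7 8 10 12 14 16 19 21 24 27 30 33; ≤4: 1 1 2 3 5 6 9 11 15 18 23 27 34 39 47 54 64 72; ≤5: 1 1 2 3 5 7 10 13 18 23 30 37 47 57 70 84 101 119. r_5(17) = 119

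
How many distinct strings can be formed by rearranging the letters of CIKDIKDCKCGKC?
13! / (4! × 2! × 4! × 2! × 1!) = 2702700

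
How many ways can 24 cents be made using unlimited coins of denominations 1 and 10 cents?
Coefficient of x^24 in 1/(1-x^1) · 1/(1-x^10). Use j coins of 10 for j = 0..⌊24/10⌋ = 2, the rest in 1s: 2 + 1 = 3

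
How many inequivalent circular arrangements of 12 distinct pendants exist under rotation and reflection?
(12-1)!/2 = 39916800/2 = 19958400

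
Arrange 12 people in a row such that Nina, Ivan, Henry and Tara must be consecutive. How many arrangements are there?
Treat the 4 as one block: (12-4+1)! × 4! = 362880 × 24 = 8709120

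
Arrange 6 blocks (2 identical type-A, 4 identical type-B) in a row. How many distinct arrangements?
6! / (2! × 4!) = 15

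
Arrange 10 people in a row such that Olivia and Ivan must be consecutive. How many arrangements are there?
Treat the 2 as one block: (10-2+1)! × 2! = 362880 × 2 = 725760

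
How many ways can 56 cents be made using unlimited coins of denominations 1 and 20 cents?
Coefficient of x^56 in 1/(1-x^1) · 1/(1-x^20). Use j coins of 20 for j = 0..⌊56/20⌋ = 2, the rest in 1s: 2 + 1 = 3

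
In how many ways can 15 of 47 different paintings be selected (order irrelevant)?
C(47,15) = 47!/(15!×32!) = 751616304549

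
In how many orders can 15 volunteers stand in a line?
15! = 1307674368000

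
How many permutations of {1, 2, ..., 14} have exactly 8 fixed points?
Choose the 8 fixed points C(14,8) = 3003, derange the rest: !6 = Σ_{j=0}^{6} (-1)^j·6!/j! = 720 - 720 + 360 - 120 + 30 - 6 + 1 = 265. Product = 3003 × 265 = 795795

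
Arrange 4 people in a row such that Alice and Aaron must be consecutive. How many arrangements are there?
Treat the 2 as one block: (4-2+1)! × 2! = 6 × 2 = 12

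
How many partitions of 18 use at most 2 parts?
By conjugation, equals partitions of 18 into parts ≤ 2. Let r_j(i) = number of partitions of i into parts ≤ j, for i = 0..18. r_1(i) = 1 for all i; r_j(i) = r_{j-1}(i) + r_j(i-j). Rows j = 2..2: ≤2: 1 1 2 2 3 3 4 4 5 5 6 6 7 7 8 8 9 9 10. r_2(18) = 10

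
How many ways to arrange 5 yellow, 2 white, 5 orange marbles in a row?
12! / (5! × 2! × 5!) = 16632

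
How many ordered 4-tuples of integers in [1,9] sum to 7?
Coefficient of x^7 in (x + x² + ... + x^9)^4. By inclusion-exclusion on dice exceeding 9: Σ_j (-1)^j C(4,j)·C(7-1-9j, 3) = C(4,0)·C(6,3) = 1·20 = 20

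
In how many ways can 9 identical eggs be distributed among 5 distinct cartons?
C(9+5-1, 5-1) = C(13, 4) = 715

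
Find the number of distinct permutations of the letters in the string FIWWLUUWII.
10! / (3! × 3! × 1! × 1! × 2!) = 50400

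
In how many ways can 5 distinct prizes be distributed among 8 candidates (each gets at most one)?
P(8,5) = 8!/(8-5)! = 6720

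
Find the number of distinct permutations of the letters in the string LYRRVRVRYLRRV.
13! / (3! × 6! × 2! × 2!) = 360360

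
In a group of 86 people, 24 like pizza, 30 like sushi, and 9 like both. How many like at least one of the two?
|A∪B| = |A| + |B| - |A∩B| = 24 + 30 - 9 = 45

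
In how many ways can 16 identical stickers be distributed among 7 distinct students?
C(16+7-1, 7-1) = C(22, 6) = 74613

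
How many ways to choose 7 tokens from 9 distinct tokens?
C(9,7) = 9!/(7!×2!) = 36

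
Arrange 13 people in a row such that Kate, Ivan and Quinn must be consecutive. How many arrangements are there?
Treat the 3 as one block: (13-3+1)! × 3! = 39916800 × 6 = 239500800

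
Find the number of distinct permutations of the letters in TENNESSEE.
9! / (1! × 4! × 2! × 2!) = 3780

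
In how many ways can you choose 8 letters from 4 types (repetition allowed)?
C(8+4-1, 4-1) = C(11, 3) = 165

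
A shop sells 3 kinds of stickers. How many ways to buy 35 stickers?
C(35+3-1, 3-1) = C(37, 2) = 666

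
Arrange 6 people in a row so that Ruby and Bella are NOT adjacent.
Total - adjacent = 6! - (6-1)!×2 = 720 - 240 = 480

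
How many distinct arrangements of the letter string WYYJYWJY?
8! / (4! × 2! × 2!) = 420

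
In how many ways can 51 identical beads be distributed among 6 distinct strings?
C(51+6-1, 6-1) = C(56, 5) = 3819816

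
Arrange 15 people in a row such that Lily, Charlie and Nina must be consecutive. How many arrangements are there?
Treat the 3 as one block: (15-3+1)! × 3! = 6227020800 × 6 = 37362124800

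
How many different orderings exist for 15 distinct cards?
15! = 1307674368000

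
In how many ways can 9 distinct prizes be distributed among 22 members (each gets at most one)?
P(22,9) = 22!/(22-9)! = 180503769600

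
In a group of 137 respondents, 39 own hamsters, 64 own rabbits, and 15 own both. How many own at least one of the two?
|A∪B| = |A| + |B| - |A∩B| = 39 + 64 - 15 = 88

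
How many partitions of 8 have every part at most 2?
Let r_j(i) = number of partitions of i into parts ≤ j, for i = 0..8. r_1(i) = 1 for all i; r_j(i) = r_{j-1}(i) + r_j(i-j). Rows j = 2..2: ≤2: 1 1 2 2 3 3 4 4 5. r_2(8) = 5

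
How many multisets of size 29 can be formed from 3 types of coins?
C(29+3-1, 3-1) = C(31, 2) = 465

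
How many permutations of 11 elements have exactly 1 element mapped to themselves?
Choose the 1 fixed point C(11,1) = 11, derange the rest: !10 = Σ_{j=0}^{10} (-1)^j·10!/j! = 3628800 - 3628800 + 1814400 - 604800 + 151200 - 30240 + 5040 - 720 + 90 - 10 + 1 = 1334961. Product = 11 × 1334961 = 14684571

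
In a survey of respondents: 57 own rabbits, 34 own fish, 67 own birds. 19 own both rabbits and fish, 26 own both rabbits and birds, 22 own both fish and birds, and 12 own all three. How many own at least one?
|A∪B∪C| = 57+34+67-19-26-22+12 = 103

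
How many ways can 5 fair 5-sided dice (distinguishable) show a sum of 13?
Coefficient of x^13 in (x + x² + ... + x^5)^5. By inclusion-exclusion on dice exceeding 5: Σ_j (-1)^j C(5,j)·C(13-1-5j, 4) = C(5,0)·C(12,4) - C(5,1)·C(7,4) = 1·495 - 5·35 = 320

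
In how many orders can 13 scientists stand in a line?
13! = 6227020800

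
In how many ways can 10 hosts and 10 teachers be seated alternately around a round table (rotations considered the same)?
Fix one of the hosts: (10-1)! ways for the remaining hosts, × 10! ways for the teachers = 362880 × 3628800 = 1316818944000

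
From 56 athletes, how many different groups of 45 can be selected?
C(56,45) = 56!/(45!×11!) = 148902215280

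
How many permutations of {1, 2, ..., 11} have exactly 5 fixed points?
Choose the 5 fixed points C(11,5) = 462, derange the rest: !6 = Σ_{j=0}^{6} (-1)^j·6!/j! = 720 - 720 + 360 - 120 + 30 - 6 + 1 = 265. Product = 462 × 265 = 122430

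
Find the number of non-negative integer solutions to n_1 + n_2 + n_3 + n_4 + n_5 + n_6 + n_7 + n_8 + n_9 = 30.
C(30+9-1, 9-1) = C(38, 8) = 48903492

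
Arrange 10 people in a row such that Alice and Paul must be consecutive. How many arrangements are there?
Treat the 2 as one block: (10-2+1)! × 2! = 362880 × 2 = 725760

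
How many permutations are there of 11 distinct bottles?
11! = 39916800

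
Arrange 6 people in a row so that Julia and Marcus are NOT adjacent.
Total - adjacent = 6! - (6-1)!×2 = 720 - 240 = 480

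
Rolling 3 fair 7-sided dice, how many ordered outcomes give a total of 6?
Coefficient of x^6 in (x + x² + ... + x^7)^3. By inclusion-exclusion on dice exceeding 7: Σ_j (-1)^j C(3,j)·C(6-1-7j, 2) = C(3,0)·C(5,2) = 1·10 = 10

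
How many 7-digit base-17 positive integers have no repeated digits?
First digit: 16 choices (nonzero). Then descending: 16 × 16 × 15 × 14 × 13 × 12 × 11 = 92252160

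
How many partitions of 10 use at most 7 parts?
By conjugation, equals partitions of 10 into parts ≤ 7. Let r_j(i) = number of partitions of i into parts ≤ j, for i = 0..10. r_1(i) = 1 for all i; r_j(i) = r_{j-1}(i) + r_j(i-j). Rows j = 2..7: ≤2: 1 1 2 2 3 3 4 4 5 5 6; ≤3: 1 1 2 3 4 5 7 8 10 12 14; ≤4: 1 1 2 3 5 6 9 11 15 18 23; ≤5: 1 1 2 3 5 7 10 13 18 23 30; ≤6: 1 1 2 3 5 7 11 14 20 26 35; ≤7: 1 1 2 3 5 7 11 15 21 28 38. r_7(10) = 38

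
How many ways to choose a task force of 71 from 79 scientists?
C(79,71) = 79!/(71!×8!) = 26088783435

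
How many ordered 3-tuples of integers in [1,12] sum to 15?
Coefficient of x^15 in (x + x² + ... + x^12)^3. By inclusion-exclusion on dice exceeding 12: Σ_j (-1)^j C(3,j)·C(15-1-12j, 2) = C(3,0)·C(14,2) - C(3,1)·C(2,2) = 1·91 - 3·1 = 88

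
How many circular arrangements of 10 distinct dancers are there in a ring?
Circular: fix one position, arrange the rest. (10-1)! = 362880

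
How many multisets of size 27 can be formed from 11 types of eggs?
C(27+11-1, 11-1) = C(37, 10) = 348330136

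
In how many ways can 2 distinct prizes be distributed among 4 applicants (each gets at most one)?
P(4,2) = 4!/(4-2)! = 12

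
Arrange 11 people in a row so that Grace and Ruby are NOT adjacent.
Total - adjacent = 11! - (11-1)!×2 = 39916800 - 7257600 = 32659200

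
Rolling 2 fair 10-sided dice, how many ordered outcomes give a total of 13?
Coefficient of x^13 in (x + x² + ... + x^10)^2. By inclusion-exclusion on dice exceeding 10: Σ_j (-1)^j C(2,j)·C(13-1-10j, 1) = C(2,0)·C(12,1) - C(2,1)·C(2,1) = 1·12 - 2·2 = 8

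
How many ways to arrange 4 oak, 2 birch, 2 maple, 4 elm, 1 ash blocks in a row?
13! / (4! × 2! × 2! × 4! × 1!) = 2702700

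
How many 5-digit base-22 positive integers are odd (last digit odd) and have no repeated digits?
Last∈{1,3,5,7,9,11,13,15,17,19,21}. Last=0: 0. Last nonzero: 11×20×P(20,3) = 1504800. Total = 1504800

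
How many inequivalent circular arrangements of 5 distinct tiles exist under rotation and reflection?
(5-1)!/2 = 24/2 = 12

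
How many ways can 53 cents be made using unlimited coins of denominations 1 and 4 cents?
Coefficient of x^53 in 1/(1-x^1) · 1/(1-x^4). Use j coins of 4 for j = 0..⌊53/4⌋ = 13, the rest in 1s: 13 + 1 = 14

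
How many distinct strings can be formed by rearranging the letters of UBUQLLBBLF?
10! / (3! × 2! × 3! × 1! × 1!) = 50400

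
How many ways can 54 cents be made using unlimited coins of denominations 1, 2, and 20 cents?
Coefficient of x^54 in 1/(1-x^1) · 1/(1-x^2) · 1/(1-x^20). Case on j = number of 20-cent coins (j = 0..2); remainder r = 54 - 20j is made from {1,2} in ⌊r/2⌋+1 ways. r = 54, 34, 14 → 28 + 18 + 8 = 54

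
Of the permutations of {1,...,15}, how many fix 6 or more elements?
Exactly j fixed points: C(15,j)·!(15-j); sum over j ≥ 6 (derangement numbers via !m = (m-1)·(!(m-1) + !(m-2)): !0..!9 = 1, 0, 1, 2, 9, 44, 265, 1854, 14833, 133496). Σ_{j=6}^{15} C(15,j)·!(15-j) = C(15,6)·!9 + C(15,7)·!8 + C(15,8)·!7 + C(15,9)·!6 + C(15,10)·!5 + C(15,11)·!4 + C(15,12)·!3 + C(15,13)·!2 + C(15,14)·!1 + C(15,15)·!0 = 5005·133496 + 6435·14833 + 6435·1854 + 5005·265 + 3003·44 + 1365·9 + 455·2 + 105·1 + 15·0 + 1·1 = 777000083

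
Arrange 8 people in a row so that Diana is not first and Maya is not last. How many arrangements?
By inclusion-exclusion: 8! - 2×(8-1)! + (8-2)! = 40320 - 10080 + 720 = 30960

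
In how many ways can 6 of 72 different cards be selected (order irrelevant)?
C(72,6) = 72!/(6!×66!) = 156238908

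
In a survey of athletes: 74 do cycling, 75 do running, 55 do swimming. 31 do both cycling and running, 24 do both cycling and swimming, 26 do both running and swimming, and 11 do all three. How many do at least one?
|A∪B∪C| = 74+75+55-31-24-26+11 = 134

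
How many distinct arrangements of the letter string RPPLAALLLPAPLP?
14! / (5! × 5! × 1! × 3!) = 1009008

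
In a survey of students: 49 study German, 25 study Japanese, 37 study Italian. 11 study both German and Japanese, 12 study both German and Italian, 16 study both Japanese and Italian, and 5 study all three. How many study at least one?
|A∪B∪C| = 49+25+37-11-12-16+5 = 77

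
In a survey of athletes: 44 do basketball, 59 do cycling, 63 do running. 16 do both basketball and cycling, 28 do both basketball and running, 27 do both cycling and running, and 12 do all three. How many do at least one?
|A∪B∪C| = 44+59+63-16-28-27+12 = 107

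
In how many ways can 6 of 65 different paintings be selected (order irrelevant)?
C(65,6) = 65!/(6!×59!) = 82598880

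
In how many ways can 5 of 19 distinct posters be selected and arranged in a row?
P(19,5) = 19!/(19-5)! = 1395360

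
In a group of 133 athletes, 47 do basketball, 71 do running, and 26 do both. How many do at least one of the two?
|A∪B| = |A| + |B| - |A∩B| = 47 + 71 - 26 = 92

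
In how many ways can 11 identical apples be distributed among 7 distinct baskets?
C(11+7-1, 7-1) = C(17, 6) = 12376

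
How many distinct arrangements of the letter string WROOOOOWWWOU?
12! / (1! × 6! × 4! × 1!) = 27720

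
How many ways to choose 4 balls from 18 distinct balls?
C(18,4) = 18!/(4!×14!) = 3060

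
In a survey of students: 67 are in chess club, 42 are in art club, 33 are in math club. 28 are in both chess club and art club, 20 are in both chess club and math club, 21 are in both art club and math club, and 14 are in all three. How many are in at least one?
|A∪B∪C| = 67+42+33-28-20-21+14 = 87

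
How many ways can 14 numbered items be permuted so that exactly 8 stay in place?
Choose the 8 fixed points C(14,8) = 3003, derange the rest: !6 = Σ_{j=0}^{6} (-1)^j·6!/j! = 720 - 720 + 360 - 120 + 30 - 6 + 1 = 265. Product = 3003 × 265 = 795795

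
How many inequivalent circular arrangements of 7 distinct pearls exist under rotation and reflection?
(7-1)!/2 = 720/2 = 360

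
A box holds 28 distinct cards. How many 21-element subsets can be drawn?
C(28,21) = 28!/(21!×7!) = 1184040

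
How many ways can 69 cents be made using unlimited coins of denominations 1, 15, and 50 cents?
Coefficient of x^69 in 1/(1-x^1) · 1/(1-x^15) · 1/(1-x^50). Case on j = number of 50-cent coins (j = 0..1); remainder r = 69 - 50j is made from {1,15} in ⌊r/15⌋+1 ways. r = 69, 19 → 5 + 2 = 7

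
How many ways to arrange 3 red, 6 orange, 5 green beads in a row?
14! / (3! × 6! × 5!) = 168168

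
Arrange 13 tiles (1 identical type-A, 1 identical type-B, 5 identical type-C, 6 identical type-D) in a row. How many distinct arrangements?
13! / (1! × 1! × 5! × 6!) = 72072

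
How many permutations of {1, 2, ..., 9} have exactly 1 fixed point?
Choose the 1 fixed point C(9,1) = 9, derange the rest: !8 = Σ_{j=0}^{8} (-1)^j·8!/j! = 40320 - 40320 + 20160 - 6720 + 1680 - 336 + 56 - 8 + 1 = 14833. Product = 9 × 14833 = 133497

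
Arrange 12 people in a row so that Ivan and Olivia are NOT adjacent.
Total - adjacent = 12! - (12-1)!×2 = 479001600 - 79833600 = 399168000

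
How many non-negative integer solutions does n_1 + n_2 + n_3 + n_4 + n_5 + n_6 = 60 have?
C(60+6-1, 6-1) = C(65, 5) = 8259888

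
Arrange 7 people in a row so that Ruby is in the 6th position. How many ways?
Fix one position: (7-1)! = 720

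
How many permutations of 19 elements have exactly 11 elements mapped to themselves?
Choose the 11 fixed points C(19,11) = 75582, derange the rest: !8 = Σ_{j=0}^{8} (-1)^j·8!/j! = 40320 - 40320 + 20160 - 6720 + 1680 - 336 + 56 - 8 + 1 = 14833. Product = 75582 × 14833 = 1121107806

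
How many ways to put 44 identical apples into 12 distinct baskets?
C(44+12-1, 12-1) = C(55, 11) = 119653565850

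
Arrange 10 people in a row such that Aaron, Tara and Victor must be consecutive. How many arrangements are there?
Treat the 3 as one block: (10-3+1)! × 3! = 40320 × 6 = 241920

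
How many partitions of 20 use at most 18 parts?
By conjugation, equals partitions of 20 into parts ≤ 18. Let r_j(i) = number of partitions of i into parts ≤ j, for i = 0..20. r_1(i) = 1 for all i; r_j(i) = r_{j-1}(i) + r_j(i-j). Rows j = 2..18: ≤2: 1 1 2 2 3 3 4 4 5 5 6 6 7 7 8 8 9 9 10 10 11; ≤3: 1 1 2 3 4 5 7 8 10 12 14 16 19 21 24 27 30 33 37 40 44; ≤4: 1 1 2 3 5 6 9 11 15 18 23 27 34 39 47 54 64 72 84 94 108; ≤5: 1 1 2 3 5 7 10 13 18 23 30 37 47 57 70 84 101 119 141 164 192; ≤6: 1 1 2 3 5 7 11 14 20 26 35 44 58 71 90 110 136 163 199 235 282; ≤7: 1 1 2 3 5 7 11 15 21 28 38 49 65 82 105 131 164 201 248 300 364; ≤8: 1 1 2 3 5 7 11 15 22 29 40 52 70 89 116 146 186 230 288 352 434; ≤9: 1 1 2 3 5 7 11 15 22 30 41 54 73 94 123 157 201 252 318 393 488; ≤10: 1 1 2 3 5 7 11 15 22 30 42 55 75 97 128 164 212 267 340 423 530; ≤11: 1 1 2 3 5 7 11 15 22 30 42 56 76 99 131 169 219 278 355 445 560; ≤12: 1 1 2 3 5 7 11 15 22 30 42 56 77 100 133 172 224 285 366 460 582; ≤13: 1 1 2 3 5 7 11 15 22 30 42 56 77 101 134 174 227 290 373 471 597; ≤14: 1 1 2 3 5 7 11 15 22 30 42 56 77 101 135 175 229 293 378 478 608; ≤15: 1 1 2 3 5 7 11 15 22 30 42 56 77 101 135 176 230 295 381 483 615; ≤16: 1 1 2 3 5 7 11 15 22 30 42 56 77 101 135 176 231 296 383 486 620; ≤17: 1 1 2 3 5 7 11 15 22 30 42 56 77 101 135 176 231 297 384 488 623; ≤18: 1 1 2 3 5 7 11 15 22 30 42 56 77 101 135 176 231 297 385 489 625. r_18(20) = 625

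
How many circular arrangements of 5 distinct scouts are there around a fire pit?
Circular: fix one position, arrange the rest. (5-1)! = 24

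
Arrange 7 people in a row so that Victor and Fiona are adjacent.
Treat as block: (7-1)! × 2! = 720 × 2 = 1440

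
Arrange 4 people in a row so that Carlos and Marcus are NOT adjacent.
Total - adjacent = 4! - (4-1)!×2 = 24 - 12 = 12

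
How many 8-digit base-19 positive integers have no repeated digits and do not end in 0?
Last digit: 18 nonzero choices. First digit: 17 (nonzero, ≠last). Middle 6: P(17,6) = 8910720. Total = 2726680320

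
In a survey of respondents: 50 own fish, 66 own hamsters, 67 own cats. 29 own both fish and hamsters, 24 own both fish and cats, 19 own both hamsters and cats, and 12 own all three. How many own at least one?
|A∪B∪C| = 50+66+67-29-24-19+12 = 123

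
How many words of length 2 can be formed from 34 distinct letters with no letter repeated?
P(34,2) = 34!/(34-2)! = 1122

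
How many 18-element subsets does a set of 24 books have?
C(24,18) = 24!/(18!×6!) = 134596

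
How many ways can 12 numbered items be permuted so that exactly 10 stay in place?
Choose the 10 fixed points C(12,10) = 66, derange the rest: !2 = Σ_{j=0}^{2} (-1)^j·2!/j! = 2 - 2 + 1 = 1. Product = 66 × 1 = 66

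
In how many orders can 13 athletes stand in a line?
13! = 6227020800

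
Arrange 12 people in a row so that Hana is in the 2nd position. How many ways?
Fix one position: (12-1)! = 39916800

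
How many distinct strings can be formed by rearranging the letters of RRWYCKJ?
7! / (1! × 1! × 1! × 1! × 1! × 2!) = 2520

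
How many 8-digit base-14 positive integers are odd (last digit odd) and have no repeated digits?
Last∈{1,3,5,7,9,11,13}. Last=0: 0. Last nonzero: 7×12×P(12,6) = 55883520. Total = 55883520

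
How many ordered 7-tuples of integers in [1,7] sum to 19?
Coefficient of x^19 in (x + x² + ... + x^7)^7. By inclusion-exclusion on dice exceeding 7: Σ_j (-1)^j C(7,j)·C(19-1-7j, 6) = C(7,0)·C(18,6) - C(7,1)·C(11,6) = 1·18564 - 7·462 = 15330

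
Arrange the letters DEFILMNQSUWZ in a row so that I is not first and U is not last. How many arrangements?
By inclusion-exclusion: 12! - 2×(12-1)! + (12-2)! = 479001600 - 79833600 + 3628800 = 402796800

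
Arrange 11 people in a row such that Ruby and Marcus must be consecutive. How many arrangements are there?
Treat the 2 as one block: (11-2+1)! × 2! = 3628800 × 2 = 7257600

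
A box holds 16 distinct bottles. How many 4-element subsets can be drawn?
C(16,4) = 16!/(4!×12!) = 1820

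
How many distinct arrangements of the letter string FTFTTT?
6! / (2! × 4!) = 15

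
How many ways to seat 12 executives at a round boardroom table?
Circular: fix one position, arrange the rest. (12-1)! = 39916800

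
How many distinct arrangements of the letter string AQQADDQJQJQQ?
12! / (2! × 2! × 2! × 6!) = 83160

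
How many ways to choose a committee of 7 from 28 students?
C(28,7) = 28!/(7!×21!) = 1184040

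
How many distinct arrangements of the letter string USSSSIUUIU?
10! / (4! × 4! × 2!) = 3150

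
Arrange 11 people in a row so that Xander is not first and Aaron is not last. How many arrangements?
By inclusion-exclusion: 11! - 2×(11-1)! + (11-2)! = 39916800 - 7257600 + 362880 = 33022080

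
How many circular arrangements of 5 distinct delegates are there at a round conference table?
Circular: fix one position, arrange the rest. (5-1)! = 24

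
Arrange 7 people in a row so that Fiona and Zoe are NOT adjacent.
Total - adjacent = 7! - (7-1)!×2 = 5040 - 1440 = 3600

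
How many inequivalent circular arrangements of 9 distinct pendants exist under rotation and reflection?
(9-1)!/2 = 40320/2 = 20160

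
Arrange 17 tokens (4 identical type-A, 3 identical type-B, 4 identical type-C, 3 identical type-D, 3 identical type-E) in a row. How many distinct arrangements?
17! / (4! × 3! × 4! × 3! × 3!) = 2858856000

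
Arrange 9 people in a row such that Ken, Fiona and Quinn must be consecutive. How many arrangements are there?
Treat the 3 as one block: (9-3+1)! × 3! = 5040 × 6 = 30240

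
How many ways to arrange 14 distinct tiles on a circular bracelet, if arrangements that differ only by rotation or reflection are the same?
(14-1)!/2 = 6227020800/2 = 3113510400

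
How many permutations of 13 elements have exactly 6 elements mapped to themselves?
Choose the 6 fixed points C(13,6) = 1716, derange the rest: !7 = Σ_{j=0}^{7} (-1)^j·7!/j! = 5040 - 5040 + 2520 - 840 + 210 - 42 + 7 - 1 = 1854. Product = 1716 × 1854 = 3181464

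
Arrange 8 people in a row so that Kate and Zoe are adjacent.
Treat as block: (8-1)! × 2! = 5040 × 2 = 10080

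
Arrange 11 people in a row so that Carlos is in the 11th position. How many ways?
Fix one position: (11-1)! = 3628800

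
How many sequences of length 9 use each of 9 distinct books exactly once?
9! = 362880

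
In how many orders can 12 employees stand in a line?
12! = 479001600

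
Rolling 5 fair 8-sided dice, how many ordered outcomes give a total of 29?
Coefficient of x^29 in (x + x² + ... + x^8)^5. By inclusion-exclusion on dice exceeding 8: Σ_j (-1)^j C(5,j)·C(29-1-8j, 4) = C(5,0)·C(28,4) - C(5,1)·C(20,4) + C(5,2)·C(12,4) - C(5,3)·C(4,4) = 1·20475 - 5·4845 + 10·495 - 10·1 = 1190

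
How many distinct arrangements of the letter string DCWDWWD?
7! / (3! × 3! × 1!) = 140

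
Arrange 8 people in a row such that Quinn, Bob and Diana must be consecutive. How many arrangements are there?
Treat the 3 as one block: (8-3+1)! × 3! = 720 × 6 = 4320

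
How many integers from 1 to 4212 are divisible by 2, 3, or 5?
⌊4212/2⌋+⌊4212/3⌋+⌊4212/5⌋ - ⌊4212/6⌋-⌊4212/10⌋-⌊4212/15⌋ + ⌊4212/30⌋ = 2106+1404+842 - 702-421-280 + 140 = 3089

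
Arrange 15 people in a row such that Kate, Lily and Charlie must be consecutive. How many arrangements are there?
Treat the 3 as one block: (15-3+1)! × 3! = 6227020800 × 6 = 37362124800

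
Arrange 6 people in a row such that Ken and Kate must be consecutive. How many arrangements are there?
Treat the 2 as one block: (6-2+1)! × 2! = 120 × 2 = 240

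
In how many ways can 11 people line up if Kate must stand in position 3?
Fix one position: (11-1)! = 3628800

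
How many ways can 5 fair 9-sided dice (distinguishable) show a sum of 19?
Coefficient of x^19 in (x + x² + ... + x^9)^5. By inclusion-exclusion on dice exceeding 9: Σ_j (-1)^j C(5,j)·C(19-1-9j, 4) = C(5,0)·C(18,4) - C(5,1)·C(9,4) = 1·3060 - 5·126 = 2430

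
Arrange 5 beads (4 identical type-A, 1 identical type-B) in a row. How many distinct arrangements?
5! / (4! × 1!) = 5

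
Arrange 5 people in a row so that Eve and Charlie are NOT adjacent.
Total - adjacent = 5! - (5-1)!×2 = 120 - 48 = 72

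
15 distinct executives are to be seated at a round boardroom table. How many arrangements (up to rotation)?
Circular: fix one position, arrange the rest. (15-1)! = 87178291200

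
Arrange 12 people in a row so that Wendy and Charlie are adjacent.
Treat as block: (12-1)! × 2! = 39916800 × 2 = 79833600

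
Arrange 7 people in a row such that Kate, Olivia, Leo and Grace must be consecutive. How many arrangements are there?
Treat the 4 as one block: (7-4+1)! × 4! = 24 × 24 = 576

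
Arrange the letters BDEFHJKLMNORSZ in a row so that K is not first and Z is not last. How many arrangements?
By inclusion-exclusion: 14! - 2×(14-1)! + (14-2)! = 87178291200 - 12454041600 + 479001600 = 75203251200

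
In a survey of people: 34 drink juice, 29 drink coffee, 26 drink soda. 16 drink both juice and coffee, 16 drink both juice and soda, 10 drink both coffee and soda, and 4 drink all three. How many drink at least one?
|A∪B∪C| = 34+29+26-16-16-10+4 = 51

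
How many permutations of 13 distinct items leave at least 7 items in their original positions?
Exactly j fixed points: C(13,j)·!(13-j); sum over j ≥ 7 (derangement numbers via !m = (m-1)·(!(m-1) + !(m-2)): !0..!6 = 1, 0, 1, 2, 9, 44, 265). Σ_{j=7}^{13} C(13,j)·!(13-j) = C(13,7)·!6 + C(13,8)·!5 + C(13,9)·!4 + C(13,10)·!3 + C(13,11)·!2 + C(13,12)·!1 + C(13,13)·!0 = 1716·265 + 1287·44 + 715·9 + 286·2 + 78·1 + 13·0 + 1·1 = 518454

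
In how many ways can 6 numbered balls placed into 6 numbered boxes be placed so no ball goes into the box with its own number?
!6 = Σ_{j=0}^{6} (-1)^j·6!/j! = 720 - 720 + 360 - 120 + 30 - 6 + 1 = 265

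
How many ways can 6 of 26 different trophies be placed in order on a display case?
P(26,6) = 26!/(26-6)! = 165765600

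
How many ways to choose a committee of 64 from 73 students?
C(73,64) = 73!/(64!×9!) = 97082021465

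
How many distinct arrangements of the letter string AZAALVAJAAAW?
12! / (1! × 1! × 1! × 7! × 1! × 1!) = 95040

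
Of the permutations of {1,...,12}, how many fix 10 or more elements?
Exactly j fixed points: C(12,j)·!(12-j); sum over j ≥ 10 (derangement numbers via !m = (m-1)·(!(m-1) + !(m-2)): !0..!2 = 1, 0, 1). Σ_{j=10}^{12} C(12,j)·!(12-j) = C(12,10)·!2 + C(12,11)·!1 + C(12,12)·!0 = 66·1 + 12·0 + 1·1 = 67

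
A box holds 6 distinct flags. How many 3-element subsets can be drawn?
C(6,3) = 6!/(3!×3!) = 20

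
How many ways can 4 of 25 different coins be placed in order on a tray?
P(25,4) = 25!/(25-4)! = 303600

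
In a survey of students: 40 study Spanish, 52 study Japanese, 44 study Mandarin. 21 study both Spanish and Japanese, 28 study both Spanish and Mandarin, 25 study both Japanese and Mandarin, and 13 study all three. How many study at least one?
|A∪B∪C| = 40+52+44-21-28-25+13 = 75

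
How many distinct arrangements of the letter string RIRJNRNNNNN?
11! / (3! × 1! × 1! × 6!) = 9240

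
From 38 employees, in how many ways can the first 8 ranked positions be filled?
P(38,8) = 38!/(38-8)! = 1971788797440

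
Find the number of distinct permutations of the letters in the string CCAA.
4! / (2! × 2!) = 6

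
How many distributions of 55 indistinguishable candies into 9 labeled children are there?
C(55+9-1, 9-1) = C(63, 8) = 3872894697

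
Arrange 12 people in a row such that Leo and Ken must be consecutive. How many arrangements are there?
Treat the 2 as one block: (12-2+1)! × 2! = 39916800 × 2 = 79833600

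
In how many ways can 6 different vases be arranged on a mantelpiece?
6! = 720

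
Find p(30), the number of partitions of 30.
Pentagonal recurrence p(n) = p(n-1) + p(n-2) - p(n-5) - p(n-7) + p(n-12) + p(n-15) - ... gives p(0..29) = 1, 1, 2, 3, 5, 7, 11, 15, 22, 30, 42, 56, 77, 101, 135, 176, 231, 297, 385, 490, 627, 792, 1002, 1255, 1575, 1958, 2436, 3010, 3718, 4565. p(30) = p(29) + p(28) - p(25) - p(23) + p(18) + p(15) - p(8) - p(4) = 4565 + 3718 - 1958 - 1255 + 385 + 176 - 22 - 5 = 5604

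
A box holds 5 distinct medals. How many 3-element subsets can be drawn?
C(5,3) = 5!/(3!×2!) = 10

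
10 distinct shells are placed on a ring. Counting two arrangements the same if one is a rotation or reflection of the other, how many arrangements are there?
(10-1)!/2 = 362880/2 = 181440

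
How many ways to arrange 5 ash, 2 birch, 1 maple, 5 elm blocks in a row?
13! / (5! × 2! × 1! × 5!) = 216216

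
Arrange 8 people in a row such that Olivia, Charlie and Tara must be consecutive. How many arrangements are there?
Treat the 3 as one block: (8-3+1)! × 3! = 720 × 6 = 4320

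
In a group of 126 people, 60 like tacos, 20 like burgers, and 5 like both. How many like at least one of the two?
|A∪B| = |A| + |B| - |A∩B| = 60 + 20 - 5 = 75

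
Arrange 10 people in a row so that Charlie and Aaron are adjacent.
Treat as block: (10-1)! × 2! = 362880 × 2 = 725760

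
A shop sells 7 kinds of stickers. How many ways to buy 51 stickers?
C(51+7-1, 7-1) = C(57, 6) = 36288252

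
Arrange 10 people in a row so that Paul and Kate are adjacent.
Treat as block: (10-1)! × 2! = 362880 × 2 = 725760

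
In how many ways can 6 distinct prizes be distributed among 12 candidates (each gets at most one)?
P(12,6) = 12!/(12-6)! = 665280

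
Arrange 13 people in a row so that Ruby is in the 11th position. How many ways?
Fix one position: (13-1)! = 479001600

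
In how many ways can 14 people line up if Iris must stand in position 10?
Fix one position: (14-1)! = 6227020800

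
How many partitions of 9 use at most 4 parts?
By conjugation, equals partitions of 9 into parts ≤ 4. Let r_j(i) = number of partitions of i into parts ≤ j, for i = 0..9. r_1(i) = 1 for all i; r_j(i) = r_{j-1}(i) + r_j(i-j). Rows j = 2..4: ≤2: 1 1 2 2 3 3 4 4 5 5; ≤3: 1 1 2 3 4 5 7 8 10 12; ≤4: 1 1 2 3 5 6 9 11 15 18. r_4(9) = 18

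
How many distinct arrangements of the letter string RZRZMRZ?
7! / (3! × 1! × 3!) = 140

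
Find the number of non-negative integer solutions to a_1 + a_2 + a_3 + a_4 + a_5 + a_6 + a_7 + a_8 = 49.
C(49+8-1, 8-1) = C(56, 7) = 231917400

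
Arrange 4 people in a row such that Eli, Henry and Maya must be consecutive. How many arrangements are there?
Treat the 3 as one block: (4-3+1)! × 3! = 2 × 6 = 12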